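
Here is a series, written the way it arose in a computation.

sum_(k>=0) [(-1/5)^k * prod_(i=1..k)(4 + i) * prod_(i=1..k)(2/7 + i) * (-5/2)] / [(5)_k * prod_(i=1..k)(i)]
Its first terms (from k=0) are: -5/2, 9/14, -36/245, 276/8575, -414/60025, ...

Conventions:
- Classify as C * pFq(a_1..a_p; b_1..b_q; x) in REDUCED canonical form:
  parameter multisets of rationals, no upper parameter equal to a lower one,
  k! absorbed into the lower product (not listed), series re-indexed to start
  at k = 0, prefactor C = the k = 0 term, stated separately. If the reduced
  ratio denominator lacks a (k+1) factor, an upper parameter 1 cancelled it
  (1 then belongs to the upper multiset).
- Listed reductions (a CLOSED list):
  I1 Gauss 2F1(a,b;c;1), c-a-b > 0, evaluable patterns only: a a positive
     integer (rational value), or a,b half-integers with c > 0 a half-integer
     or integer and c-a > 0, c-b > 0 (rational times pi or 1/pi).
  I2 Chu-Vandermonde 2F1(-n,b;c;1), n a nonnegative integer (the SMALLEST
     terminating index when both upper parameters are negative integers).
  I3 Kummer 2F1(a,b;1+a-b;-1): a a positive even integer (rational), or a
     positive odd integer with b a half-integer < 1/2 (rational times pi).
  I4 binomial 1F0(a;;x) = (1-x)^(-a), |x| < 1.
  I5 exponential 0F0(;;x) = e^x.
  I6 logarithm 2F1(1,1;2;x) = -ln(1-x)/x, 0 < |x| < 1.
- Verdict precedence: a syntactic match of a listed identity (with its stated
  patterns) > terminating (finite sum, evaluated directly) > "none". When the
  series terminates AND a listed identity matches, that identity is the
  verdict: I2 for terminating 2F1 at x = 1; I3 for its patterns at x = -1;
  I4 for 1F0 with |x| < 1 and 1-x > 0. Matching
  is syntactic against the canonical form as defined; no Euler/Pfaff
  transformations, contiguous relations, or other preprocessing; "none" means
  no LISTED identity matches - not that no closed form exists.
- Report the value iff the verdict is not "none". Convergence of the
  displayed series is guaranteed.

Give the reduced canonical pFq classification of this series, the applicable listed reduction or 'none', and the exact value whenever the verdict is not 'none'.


Key step: with t_0 = -5/2, the parameter 5 appears in both the upper and lower lists and cancels.
Consecutive-term ratio: r(k) = (-1/5) * (k+9/7) / [(k+1)] - rational in k. x = (-1/5); t_0 = -5/2; negate the roots.

Canonical form: C = -5/2 times 1F0 with upper {9/7}, lower {-}, x = -1/5. Verdict at x = -1/5: the binomial series (I4) matches (the 1F0 binomial series: exponent -9/7, x = -1/5). Hence: (-5/2) * (6/5)^(-9/7).


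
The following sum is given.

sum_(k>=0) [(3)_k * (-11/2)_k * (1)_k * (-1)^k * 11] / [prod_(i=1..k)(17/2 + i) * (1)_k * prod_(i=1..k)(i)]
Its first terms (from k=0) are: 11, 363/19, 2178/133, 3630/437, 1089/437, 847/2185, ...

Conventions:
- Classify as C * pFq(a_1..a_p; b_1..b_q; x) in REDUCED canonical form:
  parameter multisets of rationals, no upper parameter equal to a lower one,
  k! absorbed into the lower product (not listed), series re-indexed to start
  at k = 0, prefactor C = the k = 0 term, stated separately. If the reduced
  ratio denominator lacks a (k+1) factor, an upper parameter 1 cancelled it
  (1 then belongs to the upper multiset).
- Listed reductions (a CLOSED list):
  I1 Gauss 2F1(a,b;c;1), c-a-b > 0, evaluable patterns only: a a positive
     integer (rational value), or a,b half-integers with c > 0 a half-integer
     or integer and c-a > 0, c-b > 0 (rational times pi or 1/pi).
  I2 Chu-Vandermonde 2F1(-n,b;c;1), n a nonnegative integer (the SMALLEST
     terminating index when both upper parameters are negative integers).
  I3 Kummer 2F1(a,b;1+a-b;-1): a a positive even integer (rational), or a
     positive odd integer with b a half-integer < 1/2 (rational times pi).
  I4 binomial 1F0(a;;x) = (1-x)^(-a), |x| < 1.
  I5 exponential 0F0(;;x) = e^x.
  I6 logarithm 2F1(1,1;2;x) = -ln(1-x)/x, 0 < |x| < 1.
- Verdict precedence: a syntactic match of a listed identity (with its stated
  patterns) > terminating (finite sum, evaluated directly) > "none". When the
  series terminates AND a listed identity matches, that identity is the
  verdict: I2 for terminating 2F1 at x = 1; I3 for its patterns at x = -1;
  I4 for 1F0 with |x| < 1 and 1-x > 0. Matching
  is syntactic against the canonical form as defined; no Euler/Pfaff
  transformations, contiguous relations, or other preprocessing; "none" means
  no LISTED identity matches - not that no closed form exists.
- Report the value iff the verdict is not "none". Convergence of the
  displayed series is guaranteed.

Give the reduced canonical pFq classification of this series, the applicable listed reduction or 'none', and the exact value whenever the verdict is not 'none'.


Structural cue: t_0 = 11 here, and the lower running product (C = 11) is a rising factorial.
Ratio: r(k) = (-1) * (k-11/2) (k+3) / [(k+19/2) (k+1)] - rational in k. x = (-1); t_0 = 11; negate the roots.

At argument -1: a 2F1 with upper {-11/2, 3}, lower {19/2}, scaled by C = 11. Verdict: this is the Kummer evaluation I3 (x = -1; c = 19/2 equals 1+a-b for upper {-11/2, 3}: listed pattern). Value: (1203345/65536) * pi.


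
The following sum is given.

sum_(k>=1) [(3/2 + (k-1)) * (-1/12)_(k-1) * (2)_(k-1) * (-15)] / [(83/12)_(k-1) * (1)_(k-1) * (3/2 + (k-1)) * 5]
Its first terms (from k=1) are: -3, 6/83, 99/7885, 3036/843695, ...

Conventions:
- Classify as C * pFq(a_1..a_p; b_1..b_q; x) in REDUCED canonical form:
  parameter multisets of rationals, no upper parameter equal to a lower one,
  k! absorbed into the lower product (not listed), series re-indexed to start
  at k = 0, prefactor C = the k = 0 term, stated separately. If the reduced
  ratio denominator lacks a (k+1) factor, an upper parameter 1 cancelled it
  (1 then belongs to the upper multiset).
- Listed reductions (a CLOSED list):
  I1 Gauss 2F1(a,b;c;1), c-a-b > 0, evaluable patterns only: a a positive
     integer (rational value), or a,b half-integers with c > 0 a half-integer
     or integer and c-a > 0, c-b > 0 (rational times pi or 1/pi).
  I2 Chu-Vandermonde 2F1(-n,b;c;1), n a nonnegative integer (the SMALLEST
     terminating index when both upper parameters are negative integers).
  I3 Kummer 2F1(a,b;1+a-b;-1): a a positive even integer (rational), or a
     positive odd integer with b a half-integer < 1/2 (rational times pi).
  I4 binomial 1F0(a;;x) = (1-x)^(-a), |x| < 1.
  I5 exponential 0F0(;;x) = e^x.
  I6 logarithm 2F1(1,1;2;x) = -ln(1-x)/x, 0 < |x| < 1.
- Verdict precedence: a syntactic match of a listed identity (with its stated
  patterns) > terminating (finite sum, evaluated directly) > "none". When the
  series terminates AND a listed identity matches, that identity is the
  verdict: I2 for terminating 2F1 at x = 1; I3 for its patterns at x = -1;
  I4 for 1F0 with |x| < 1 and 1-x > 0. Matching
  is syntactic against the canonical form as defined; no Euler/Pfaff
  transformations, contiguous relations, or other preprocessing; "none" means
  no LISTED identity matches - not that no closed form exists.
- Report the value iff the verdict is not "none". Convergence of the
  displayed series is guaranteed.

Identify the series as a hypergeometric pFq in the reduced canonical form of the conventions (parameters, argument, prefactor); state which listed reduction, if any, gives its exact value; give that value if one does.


x = 1 here; the reduced form reads 2F1, upper {-1/12, 2}, lower {83/12}, C = -3. Verdict: Gauss (I1, integer-parameter pattern) fires (x = 1: the Gamma ratio telescopes since c-a-b = 5 > 0 and a = 2 in Z>0). Exact value: -4189/1440.

Structural cue: from the first term -3: (1)_k (prefactor -3) is k! itself.
Step ratio: r(k) = 1 * (k-1/12) (k+2) / [(k+83/12) (k+1)] - rational in k, leading ratio 1; with t_0 = -3, classification follows.


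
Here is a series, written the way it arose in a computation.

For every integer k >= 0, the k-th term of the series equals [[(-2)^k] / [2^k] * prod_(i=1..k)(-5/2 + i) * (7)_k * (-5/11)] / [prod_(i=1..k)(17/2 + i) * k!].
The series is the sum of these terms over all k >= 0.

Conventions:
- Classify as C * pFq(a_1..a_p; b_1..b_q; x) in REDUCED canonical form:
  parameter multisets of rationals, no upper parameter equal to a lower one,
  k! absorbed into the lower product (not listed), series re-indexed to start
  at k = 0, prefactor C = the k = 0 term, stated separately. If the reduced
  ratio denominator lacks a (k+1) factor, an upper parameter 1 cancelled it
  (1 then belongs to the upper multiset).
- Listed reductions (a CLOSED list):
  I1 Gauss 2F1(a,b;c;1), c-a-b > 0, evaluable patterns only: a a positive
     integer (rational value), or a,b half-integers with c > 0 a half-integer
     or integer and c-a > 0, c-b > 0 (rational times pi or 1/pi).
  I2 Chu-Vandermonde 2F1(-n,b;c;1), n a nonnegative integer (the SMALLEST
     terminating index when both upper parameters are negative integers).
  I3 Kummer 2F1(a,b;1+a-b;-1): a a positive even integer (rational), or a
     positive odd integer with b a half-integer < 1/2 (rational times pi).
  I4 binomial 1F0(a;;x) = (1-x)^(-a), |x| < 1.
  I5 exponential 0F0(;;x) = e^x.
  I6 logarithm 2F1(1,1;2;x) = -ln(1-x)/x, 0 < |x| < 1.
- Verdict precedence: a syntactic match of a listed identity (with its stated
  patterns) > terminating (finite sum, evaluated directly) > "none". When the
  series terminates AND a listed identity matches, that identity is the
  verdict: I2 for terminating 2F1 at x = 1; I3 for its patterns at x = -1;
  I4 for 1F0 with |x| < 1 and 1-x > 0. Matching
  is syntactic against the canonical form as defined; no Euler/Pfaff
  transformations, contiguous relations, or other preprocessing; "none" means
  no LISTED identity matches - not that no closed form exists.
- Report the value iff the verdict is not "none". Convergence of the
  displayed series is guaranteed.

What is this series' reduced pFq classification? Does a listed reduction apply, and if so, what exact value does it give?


With C = -5/11: the canonical form is 2F1(-3/2, 7; 19/2; -1). Verdict: the Kummer evaluation I3 matches (x = -1; c = 19/2 equals 1+a-b for upper {-3/2, 7}: listed pattern). Exact value: (-348075/1048576) * pi.

Key observation: x = (-1) and the lower running product (C = -5/11) is a rising factorial.
Step ratio: r(k) = (-1) * (k-3/2) (k+7) / [(k+19/2) (k+1)] ; factor over Q: parameters, x = (-1), and C = -5/11.


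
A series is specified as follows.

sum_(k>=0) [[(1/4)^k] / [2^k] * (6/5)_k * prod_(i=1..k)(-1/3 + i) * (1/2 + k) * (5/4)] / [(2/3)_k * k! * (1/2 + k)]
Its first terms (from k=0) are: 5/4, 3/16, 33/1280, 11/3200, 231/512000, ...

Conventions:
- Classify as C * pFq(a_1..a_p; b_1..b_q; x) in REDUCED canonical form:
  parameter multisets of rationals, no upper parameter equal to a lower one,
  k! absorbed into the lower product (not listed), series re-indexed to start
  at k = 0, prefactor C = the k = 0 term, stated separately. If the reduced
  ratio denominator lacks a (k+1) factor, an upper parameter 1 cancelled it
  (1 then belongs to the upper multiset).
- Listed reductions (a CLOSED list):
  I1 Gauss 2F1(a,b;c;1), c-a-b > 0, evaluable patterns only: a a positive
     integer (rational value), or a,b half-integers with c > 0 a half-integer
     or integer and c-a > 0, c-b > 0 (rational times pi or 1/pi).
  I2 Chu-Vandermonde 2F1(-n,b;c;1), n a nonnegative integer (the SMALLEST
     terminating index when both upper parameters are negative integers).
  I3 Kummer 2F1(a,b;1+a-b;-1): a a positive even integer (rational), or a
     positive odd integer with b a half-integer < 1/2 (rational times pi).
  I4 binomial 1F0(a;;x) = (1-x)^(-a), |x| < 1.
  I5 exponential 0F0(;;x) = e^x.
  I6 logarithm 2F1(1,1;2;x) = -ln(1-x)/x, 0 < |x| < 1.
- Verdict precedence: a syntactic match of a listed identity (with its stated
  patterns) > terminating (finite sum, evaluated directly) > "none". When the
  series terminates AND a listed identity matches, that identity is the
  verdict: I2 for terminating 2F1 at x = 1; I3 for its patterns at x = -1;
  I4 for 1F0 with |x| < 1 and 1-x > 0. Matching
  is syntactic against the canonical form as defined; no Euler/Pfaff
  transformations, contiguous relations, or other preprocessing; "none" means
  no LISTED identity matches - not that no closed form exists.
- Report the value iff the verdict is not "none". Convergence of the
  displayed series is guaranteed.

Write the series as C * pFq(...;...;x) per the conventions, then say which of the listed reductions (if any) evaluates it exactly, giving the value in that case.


This is 5/4 * 1F0(6/5; -; 1/8) in reduced canonical form. Verdict: this is the binomial series (I4) (the 1F0 binomial series: exponent -6/5, x = 1/8). Exact value: (5/4) * (7/8)^(-6/5).

The tell: with t_0 = 5/4, the two k-th powers (prefactor 5/4) combine into one argument.
Consecutive-term ratio: r(k) = (1/8) * (k+6/5) / [(k+1)] ; factor over Q: parameters, x = (1/8), and C = 5/4.


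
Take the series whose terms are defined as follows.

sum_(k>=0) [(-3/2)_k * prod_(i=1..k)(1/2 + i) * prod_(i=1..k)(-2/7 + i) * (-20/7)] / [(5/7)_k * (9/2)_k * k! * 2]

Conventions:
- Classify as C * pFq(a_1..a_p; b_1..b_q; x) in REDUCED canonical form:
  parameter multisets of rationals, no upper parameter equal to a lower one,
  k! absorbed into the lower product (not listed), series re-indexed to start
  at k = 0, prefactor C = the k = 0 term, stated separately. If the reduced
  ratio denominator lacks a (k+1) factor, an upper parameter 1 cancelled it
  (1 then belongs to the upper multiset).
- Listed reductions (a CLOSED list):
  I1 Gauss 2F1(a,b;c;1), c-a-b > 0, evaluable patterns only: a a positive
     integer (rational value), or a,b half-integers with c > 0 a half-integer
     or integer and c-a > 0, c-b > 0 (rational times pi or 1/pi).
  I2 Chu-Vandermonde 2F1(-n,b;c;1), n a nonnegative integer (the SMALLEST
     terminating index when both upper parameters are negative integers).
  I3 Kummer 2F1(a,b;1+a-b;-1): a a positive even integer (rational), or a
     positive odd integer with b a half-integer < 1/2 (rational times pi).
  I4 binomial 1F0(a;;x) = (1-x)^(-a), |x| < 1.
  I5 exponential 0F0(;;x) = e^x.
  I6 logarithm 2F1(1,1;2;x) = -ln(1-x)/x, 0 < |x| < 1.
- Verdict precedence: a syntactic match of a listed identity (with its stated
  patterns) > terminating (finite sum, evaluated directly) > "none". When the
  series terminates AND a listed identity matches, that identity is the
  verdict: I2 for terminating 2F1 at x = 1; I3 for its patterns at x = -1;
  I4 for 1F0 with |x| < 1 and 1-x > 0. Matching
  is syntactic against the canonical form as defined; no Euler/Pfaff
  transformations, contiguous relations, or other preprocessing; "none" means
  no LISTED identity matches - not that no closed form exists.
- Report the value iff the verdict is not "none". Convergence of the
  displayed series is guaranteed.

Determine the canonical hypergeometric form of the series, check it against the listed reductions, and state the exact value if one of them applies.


Classification (C = -10/7): 2F1 with upper {-3/2, 3/2}, lower {9/2}, argument x = 1. Verdict (x = 1): Gauss (I1, half-integer pattern) applies (x = 1; upper {-3/2, 3/2} half-integers, c = 9/2 in the evaluable pattern). Exact value: (-525/2048) * pi.

The tell: x = 1 and the running product (C = -10/7, x = 1) telescopes to a rising factorial.
Step ratio: r(k) = 1 * (k-3/2) (k+3/2) / [(k+9/2) (k+1)] - rational in k. x = 1; t_0 = -10/7; negate the roots.


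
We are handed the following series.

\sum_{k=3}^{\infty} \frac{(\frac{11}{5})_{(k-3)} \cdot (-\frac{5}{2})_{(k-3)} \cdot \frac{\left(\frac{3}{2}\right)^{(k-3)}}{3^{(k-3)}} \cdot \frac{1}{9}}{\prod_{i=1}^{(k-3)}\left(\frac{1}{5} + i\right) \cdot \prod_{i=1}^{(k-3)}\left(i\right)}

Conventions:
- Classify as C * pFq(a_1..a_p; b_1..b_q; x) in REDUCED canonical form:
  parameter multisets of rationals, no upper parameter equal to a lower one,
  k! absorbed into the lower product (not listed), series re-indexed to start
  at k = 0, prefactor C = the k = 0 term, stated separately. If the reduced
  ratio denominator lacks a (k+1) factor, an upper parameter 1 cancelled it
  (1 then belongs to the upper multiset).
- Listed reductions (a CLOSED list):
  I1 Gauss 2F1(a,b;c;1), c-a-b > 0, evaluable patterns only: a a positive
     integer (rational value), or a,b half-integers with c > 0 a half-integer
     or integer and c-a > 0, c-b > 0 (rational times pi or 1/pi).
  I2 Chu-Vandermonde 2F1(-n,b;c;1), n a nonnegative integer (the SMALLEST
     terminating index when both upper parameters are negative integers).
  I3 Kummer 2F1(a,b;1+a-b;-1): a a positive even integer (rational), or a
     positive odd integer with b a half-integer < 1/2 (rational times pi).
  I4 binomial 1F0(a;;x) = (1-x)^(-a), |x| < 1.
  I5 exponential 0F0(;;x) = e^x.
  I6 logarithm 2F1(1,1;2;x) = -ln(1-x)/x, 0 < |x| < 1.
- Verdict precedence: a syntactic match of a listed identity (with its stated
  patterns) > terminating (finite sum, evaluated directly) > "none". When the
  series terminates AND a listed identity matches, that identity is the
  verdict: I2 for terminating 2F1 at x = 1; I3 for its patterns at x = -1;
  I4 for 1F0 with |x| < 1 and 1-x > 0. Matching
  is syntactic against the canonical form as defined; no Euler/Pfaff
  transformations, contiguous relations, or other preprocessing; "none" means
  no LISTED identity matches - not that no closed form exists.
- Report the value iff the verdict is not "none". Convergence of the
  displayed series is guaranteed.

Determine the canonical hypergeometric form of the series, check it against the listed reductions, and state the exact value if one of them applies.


With C = \frac{1}{9}: the canonical form is 2F1(-\frac{5}{2}, \frac{11}{5}; \frac{6}{5}; \frac{1}{2}). Verdict: none - at argument \frac{1}{2} the multisets {-\frac{5}{2}, \frac{11}{5}} ; {\frac{6}{5}} match no listed identity.

Key step: with t_0 = \frac{1}{9}, the two k-th powers (C = 1/9, x = 1/2) combine into one argument.
Adjacent-term ratio: r(k) = \frac{1}{2} * (k-\frac{5}{2}) (k+\frac{11}{5}) / [(k+\frac{6}{5}) (k+1)] - rational in k. x = \frac{1}{2}; t_0 = \frac{1}{9}; negate the roots.


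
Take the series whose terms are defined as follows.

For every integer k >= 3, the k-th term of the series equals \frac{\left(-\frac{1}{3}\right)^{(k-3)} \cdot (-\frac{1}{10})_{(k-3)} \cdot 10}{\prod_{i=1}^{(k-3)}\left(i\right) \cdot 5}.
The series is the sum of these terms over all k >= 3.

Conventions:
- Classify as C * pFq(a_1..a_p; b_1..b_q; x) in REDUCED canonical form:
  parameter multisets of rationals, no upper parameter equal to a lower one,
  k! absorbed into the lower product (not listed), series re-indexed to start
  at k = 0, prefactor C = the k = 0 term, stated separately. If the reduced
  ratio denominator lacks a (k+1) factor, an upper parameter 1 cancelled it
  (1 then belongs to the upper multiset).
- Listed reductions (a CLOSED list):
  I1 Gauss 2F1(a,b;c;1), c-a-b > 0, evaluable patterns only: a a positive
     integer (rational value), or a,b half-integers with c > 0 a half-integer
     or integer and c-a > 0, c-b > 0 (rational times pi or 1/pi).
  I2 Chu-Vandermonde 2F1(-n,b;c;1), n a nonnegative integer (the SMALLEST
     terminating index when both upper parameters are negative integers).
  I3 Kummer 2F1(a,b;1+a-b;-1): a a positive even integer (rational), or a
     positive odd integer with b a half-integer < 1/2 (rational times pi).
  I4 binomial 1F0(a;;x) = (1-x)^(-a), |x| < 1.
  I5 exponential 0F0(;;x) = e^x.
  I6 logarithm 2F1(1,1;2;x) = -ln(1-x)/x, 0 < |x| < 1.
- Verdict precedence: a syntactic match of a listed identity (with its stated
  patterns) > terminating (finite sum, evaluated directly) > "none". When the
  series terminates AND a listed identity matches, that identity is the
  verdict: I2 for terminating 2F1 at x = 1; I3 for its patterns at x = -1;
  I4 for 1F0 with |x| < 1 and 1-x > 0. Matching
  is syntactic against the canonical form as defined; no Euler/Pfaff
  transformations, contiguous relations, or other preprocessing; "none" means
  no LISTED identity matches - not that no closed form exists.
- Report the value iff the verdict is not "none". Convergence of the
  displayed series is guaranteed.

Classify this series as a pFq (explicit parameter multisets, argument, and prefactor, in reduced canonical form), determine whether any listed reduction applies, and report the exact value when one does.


Classification (C = 2): 1F0 with upper {-\frac{1}{10}}, lower {-}, argument x = -\frac{1}{3}. Verdict: this is the binomial series (I4) (the 1F0 binomial series: exponent 1/10, x = -\frac{1}{3}). Sum: 2 \cdot \left(\frac{4}{3}\right)^{\frac{1}{10}}.

Key observation: t_0 being 2, the constant factors (prefactor 2) combine into one prefactor.
Consecutive-term ratio: r(k) = -\frac{1}{3} * (k-\frac{1}{10}) / [(k+1)] - rational in k, leading ratio -\frac{1}{3}; with t_0 = 2, classification follows.


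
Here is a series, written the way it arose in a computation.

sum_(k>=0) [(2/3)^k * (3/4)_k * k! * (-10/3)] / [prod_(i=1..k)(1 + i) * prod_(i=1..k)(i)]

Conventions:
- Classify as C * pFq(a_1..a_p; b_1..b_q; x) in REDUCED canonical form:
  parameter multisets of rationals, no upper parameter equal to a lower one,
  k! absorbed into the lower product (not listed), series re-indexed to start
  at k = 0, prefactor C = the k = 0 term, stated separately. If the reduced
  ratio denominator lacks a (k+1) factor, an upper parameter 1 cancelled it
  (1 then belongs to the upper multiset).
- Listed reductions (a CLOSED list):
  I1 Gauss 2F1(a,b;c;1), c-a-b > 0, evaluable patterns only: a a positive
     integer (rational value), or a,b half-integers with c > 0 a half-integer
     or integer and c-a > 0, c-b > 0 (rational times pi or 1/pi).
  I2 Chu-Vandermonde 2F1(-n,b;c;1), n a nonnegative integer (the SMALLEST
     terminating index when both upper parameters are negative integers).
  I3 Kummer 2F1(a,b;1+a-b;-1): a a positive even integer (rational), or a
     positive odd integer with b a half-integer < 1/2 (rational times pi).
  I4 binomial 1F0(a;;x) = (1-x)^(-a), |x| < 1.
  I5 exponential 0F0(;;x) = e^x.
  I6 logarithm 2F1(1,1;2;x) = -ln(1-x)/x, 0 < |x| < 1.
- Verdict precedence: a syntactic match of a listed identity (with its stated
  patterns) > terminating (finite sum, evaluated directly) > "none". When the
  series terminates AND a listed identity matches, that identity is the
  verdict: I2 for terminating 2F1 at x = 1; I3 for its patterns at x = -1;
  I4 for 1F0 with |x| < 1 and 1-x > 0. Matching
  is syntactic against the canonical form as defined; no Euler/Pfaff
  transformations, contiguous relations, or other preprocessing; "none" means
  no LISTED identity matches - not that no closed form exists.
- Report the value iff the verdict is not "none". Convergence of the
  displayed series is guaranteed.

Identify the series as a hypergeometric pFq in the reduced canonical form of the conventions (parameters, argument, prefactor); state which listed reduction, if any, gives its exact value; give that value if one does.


The series (x = 2/3) is 2F1: upper {3/4, 1}, lower {2}, prefactor -10/3. Verdict: none - at argument 2/3 the multisets {3/4, 1} ; {2} match no listed identity.

The tell: from the first term -10/3: the product of the first k integers (C = -10/3) is k!.
Ratio: r(k) = (2/3) * (k+3/4) (k+1) / [(k+2) (k+1)] - rational in k, leading ratio (2/3); with t_0 = -10/3, classification follows.


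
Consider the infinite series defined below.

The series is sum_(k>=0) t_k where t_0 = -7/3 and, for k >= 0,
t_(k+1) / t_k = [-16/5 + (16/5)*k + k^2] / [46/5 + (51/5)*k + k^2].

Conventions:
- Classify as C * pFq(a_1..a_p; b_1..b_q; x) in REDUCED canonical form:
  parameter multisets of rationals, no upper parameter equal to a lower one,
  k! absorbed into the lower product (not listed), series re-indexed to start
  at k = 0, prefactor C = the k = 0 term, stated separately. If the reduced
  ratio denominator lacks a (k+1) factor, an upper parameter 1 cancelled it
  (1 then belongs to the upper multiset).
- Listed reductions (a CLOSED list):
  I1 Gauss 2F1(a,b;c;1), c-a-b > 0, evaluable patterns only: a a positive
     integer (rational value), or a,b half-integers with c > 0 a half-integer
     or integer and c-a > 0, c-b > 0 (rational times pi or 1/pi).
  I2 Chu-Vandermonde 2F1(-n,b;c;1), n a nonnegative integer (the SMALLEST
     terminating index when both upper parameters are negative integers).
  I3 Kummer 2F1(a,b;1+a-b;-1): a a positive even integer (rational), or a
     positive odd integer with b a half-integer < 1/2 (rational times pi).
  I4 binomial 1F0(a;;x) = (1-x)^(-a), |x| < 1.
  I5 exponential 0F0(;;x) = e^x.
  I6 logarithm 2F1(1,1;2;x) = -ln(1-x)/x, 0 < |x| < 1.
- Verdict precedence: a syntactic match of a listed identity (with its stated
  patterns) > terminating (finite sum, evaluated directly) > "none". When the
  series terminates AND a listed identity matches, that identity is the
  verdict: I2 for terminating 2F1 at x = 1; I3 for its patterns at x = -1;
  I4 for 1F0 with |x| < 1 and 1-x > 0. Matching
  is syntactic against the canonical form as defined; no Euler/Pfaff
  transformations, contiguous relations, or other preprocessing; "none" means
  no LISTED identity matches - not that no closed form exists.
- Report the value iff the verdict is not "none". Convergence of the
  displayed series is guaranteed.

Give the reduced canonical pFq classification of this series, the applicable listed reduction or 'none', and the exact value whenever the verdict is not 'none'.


The series (x = 1) is 2F1: upper {-4/5, 4}, lower {46/5}, prefactor -7/3. Verdict: this is Gauss's theorem (I1) (x = 1: the Gamma ratio telescopes since c-a-b = 6 > 0 and a = 4 in Z>0). Value: -16523/11250.

Key observation: t_0 being -7/3, roots of the ratio polynomials (prefactor -7/3) are the negated parameters.
Adjacent-term ratio: r(k) = 1 * (k-4/5) (k+4) / [(k+46/5) (k+1)] - rational in k. x = 1; t_0 = -7/3; negate the roots.


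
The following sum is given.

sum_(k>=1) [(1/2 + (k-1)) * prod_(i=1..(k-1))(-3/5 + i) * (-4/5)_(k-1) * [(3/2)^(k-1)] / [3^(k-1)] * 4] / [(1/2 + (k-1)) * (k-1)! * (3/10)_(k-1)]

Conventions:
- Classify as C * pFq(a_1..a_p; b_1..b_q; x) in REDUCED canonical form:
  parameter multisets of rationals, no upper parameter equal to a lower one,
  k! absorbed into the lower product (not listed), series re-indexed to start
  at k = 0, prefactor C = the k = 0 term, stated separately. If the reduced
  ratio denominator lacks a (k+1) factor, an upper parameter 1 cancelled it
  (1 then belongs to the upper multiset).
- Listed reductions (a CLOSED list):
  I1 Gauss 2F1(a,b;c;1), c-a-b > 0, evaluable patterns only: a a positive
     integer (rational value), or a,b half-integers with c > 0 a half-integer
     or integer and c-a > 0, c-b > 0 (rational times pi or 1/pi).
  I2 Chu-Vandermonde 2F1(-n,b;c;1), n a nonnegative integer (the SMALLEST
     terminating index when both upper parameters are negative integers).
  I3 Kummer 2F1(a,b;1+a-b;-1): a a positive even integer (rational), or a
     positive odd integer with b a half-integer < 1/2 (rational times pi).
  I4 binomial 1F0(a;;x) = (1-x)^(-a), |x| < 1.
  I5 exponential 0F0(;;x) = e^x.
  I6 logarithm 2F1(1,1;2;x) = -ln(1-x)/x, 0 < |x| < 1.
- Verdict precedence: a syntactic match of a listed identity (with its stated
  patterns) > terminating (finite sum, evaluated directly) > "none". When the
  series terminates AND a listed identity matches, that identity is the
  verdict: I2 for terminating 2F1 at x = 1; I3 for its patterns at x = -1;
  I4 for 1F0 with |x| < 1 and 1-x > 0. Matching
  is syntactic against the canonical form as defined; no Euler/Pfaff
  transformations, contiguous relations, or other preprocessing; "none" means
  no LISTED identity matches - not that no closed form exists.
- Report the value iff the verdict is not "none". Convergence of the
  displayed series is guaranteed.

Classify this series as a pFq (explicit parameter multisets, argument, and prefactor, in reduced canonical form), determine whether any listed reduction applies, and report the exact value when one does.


The series (x = 1/2) is 2F1: upper {-4/5, 2/5}, lower {3/10}, prefactor 4. Verdict: none. No listed pattern accepts 2F1(-4/5, 2/5; 3/10; 1/2).

First insight: from the first term 4: the two k-th powers (C = 4, x = 1/2) combine into one argument.
Term ratio: r(k) = (1/2) * (k-4/5) (k+2/5) / [(k+3/10) (k+1)] - poly over poly, x = (1/2) from leading terms; C = 4 at k = 0.


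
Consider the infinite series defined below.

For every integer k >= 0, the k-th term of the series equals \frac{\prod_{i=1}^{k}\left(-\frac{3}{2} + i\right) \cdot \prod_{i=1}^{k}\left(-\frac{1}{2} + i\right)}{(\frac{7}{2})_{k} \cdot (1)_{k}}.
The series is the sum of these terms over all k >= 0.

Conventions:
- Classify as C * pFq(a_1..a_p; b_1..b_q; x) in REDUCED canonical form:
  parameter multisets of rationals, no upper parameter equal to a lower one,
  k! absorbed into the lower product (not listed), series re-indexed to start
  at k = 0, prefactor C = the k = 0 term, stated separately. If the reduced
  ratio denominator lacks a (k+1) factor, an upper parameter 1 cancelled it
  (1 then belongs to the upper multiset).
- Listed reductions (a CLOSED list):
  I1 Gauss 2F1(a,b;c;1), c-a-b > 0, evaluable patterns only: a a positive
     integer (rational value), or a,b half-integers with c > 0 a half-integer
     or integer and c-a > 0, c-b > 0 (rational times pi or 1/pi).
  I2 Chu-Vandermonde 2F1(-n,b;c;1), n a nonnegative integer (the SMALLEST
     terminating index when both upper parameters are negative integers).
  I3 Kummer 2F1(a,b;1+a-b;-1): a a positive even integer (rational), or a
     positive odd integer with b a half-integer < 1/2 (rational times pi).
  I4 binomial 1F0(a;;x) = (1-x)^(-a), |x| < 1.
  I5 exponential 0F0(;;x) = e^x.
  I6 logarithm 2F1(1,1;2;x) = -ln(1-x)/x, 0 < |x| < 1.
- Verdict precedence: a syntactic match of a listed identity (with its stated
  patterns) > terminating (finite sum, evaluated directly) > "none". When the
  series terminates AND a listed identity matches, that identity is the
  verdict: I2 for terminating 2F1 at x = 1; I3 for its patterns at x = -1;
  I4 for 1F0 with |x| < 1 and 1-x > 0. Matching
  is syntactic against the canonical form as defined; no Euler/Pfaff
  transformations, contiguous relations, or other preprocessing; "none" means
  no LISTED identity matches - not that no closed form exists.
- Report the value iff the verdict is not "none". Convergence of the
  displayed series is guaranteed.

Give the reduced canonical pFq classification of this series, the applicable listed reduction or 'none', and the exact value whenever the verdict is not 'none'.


First insight: t_0 = 1 here, and the running product (C = 1, x = 1) telescopes to a rising factorial.
Term ratio: r(k) = 1 * (k-\frac{1}{2}) (k+\frac{1}{2}) / [(k+\frac{7}{2}) (k+1)] - rational; roots negated = parameters, x = 1, C = 1.

The series (x = 1) is 2F1: upper {-\frac{1}{2}, \frac{1}{2}}, lower {\frac{7}{2}}, prefactor 1. Verdict: Gauss's theorem I1 (half-integer case) matches (x = 1; upper {-\frac{1}{2}, \frac{1}{2}} half-integers, c = \frac{7}{2} in the evaluable pattern). Its exact value is \frac{75}{256} \cdot \pi.


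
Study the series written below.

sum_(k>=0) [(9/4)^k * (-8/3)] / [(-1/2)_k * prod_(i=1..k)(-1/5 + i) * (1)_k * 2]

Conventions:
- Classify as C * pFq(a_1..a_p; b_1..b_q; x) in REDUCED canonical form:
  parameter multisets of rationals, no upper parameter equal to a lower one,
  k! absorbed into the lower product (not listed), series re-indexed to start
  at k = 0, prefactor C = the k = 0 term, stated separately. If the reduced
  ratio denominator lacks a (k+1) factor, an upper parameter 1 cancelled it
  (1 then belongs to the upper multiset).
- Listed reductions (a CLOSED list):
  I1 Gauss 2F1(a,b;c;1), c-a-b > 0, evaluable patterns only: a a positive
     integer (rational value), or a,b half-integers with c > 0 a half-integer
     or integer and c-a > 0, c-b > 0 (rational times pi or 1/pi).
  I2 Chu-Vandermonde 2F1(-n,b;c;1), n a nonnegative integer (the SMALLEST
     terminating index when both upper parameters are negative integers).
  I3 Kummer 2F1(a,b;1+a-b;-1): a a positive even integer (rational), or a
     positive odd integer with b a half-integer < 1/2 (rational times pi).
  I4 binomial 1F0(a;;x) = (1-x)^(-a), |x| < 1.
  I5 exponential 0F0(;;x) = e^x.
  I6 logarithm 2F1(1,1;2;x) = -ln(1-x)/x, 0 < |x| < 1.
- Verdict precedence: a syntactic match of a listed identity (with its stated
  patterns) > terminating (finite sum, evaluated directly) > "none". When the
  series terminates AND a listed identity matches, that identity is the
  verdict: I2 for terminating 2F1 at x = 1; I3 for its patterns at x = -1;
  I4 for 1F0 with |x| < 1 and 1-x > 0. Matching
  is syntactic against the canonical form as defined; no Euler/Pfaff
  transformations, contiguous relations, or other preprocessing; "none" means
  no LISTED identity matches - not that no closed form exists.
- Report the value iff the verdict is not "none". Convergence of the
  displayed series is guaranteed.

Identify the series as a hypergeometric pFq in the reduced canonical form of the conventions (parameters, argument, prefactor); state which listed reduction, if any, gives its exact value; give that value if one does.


x = 9/4 here; the reduced form reads 0F2, upper {-}, lower {-1/2, 4/5}, C = -4/3. Verdict: none - at argument 9/4 the multisets {-} ; {-1/2, 4/5} match no listed identity.

First insight: x = (9/4) and (1)_k (C = -4/3) is k! itself.
Consecutive-term ratio: r(k) = (9/4) * 1 / [(k-1/2) (k+4/5) (k+1)] - rational in k. x = (9/4); t_0 = -4/3; negate the roots.


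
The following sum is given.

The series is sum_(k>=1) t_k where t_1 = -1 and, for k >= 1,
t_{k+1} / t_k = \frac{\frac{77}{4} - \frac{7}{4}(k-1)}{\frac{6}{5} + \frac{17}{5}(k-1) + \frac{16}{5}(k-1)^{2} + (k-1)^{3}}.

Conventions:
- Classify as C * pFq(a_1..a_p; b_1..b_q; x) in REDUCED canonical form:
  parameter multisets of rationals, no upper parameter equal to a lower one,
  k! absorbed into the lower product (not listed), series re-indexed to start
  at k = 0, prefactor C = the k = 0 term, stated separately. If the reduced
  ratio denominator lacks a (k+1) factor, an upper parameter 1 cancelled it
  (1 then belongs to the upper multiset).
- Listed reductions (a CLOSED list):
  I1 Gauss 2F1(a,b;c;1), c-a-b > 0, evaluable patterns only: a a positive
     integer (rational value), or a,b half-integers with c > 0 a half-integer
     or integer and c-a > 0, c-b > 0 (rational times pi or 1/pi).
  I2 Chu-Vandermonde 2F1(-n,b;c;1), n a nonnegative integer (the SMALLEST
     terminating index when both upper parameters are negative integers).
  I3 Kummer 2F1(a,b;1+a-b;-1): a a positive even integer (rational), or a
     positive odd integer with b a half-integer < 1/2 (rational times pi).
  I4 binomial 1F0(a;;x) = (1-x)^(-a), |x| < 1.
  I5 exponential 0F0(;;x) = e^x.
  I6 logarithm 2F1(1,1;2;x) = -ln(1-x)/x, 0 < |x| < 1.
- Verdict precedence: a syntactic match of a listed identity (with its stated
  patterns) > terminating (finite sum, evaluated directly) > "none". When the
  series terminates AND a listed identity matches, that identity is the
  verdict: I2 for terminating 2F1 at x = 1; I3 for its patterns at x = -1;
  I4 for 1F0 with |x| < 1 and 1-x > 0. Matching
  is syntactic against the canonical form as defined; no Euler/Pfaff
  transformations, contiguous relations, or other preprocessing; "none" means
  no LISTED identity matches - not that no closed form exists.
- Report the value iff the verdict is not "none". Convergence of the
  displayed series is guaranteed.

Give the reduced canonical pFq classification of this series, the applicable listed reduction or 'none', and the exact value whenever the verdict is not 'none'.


Key step: x = -\frac{7}{4} and roots of the ratio polynomials (C = -1, x = -7/4) are the negated parameters.
Step ratio: r(k) = -\frac{7}{4} * (k-11) / [(k+1) (k+\frac{6}{5}) (k+1)] - rational; roots negated = parameters, x = -\frac{7}{4}, C = -1.

With C = -1: the canonical form is 1F2(-11; 1, \frac{6}{5}; -\frac{7}{4}). Verdict: terminating at k = 11: the factor (-11)_k kills every later term; summing the 12 survivors is exact. Its exact value is -\frac{4762825713740677073770677061}{67670929363327019328208896}.


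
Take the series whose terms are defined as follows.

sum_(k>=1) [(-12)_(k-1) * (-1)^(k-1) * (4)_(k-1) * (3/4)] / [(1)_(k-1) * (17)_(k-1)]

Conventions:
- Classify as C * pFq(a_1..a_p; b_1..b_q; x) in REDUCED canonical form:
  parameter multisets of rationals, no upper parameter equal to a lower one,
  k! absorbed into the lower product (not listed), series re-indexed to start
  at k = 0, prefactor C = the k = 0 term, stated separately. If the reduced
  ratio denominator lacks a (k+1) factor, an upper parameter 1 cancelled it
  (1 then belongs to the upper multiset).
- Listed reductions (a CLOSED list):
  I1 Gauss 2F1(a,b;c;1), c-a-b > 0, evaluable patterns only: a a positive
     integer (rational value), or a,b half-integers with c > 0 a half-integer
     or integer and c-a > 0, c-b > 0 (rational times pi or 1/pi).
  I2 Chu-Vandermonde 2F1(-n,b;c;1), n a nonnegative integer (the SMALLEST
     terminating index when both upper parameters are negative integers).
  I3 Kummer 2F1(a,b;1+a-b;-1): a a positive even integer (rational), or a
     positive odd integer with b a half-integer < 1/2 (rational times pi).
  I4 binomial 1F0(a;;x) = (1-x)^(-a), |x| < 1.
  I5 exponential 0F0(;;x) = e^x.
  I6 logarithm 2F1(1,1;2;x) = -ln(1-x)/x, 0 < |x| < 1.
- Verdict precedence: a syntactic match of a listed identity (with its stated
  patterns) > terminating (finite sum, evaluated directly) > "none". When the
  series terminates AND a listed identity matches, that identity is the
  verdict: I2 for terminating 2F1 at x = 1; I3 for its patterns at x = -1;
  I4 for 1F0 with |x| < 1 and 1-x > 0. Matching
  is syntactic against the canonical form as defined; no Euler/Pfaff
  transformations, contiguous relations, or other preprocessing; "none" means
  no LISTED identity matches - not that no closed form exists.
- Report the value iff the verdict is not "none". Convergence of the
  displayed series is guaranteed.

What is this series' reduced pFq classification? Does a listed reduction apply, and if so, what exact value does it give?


This is 3/4 * 2F1(-12, 4; 17; -1) in reduced canonical form. Verdict at x = -1: the Kummer evaluation I3 matches (x = -1; c = 17 equals 1+a-b for upper {-12, 4}: listed pattern). Value: 15.

Key step: x = (-1) and (1)_k (C = 3/4, x = -1) is k! itself.
Ratio: r(k) = (-1) * (k-12) (k+4) / [(k+17) (k+1)] - rational in k, leading ratio (-1); with t_0 = 3/4, classification follows.


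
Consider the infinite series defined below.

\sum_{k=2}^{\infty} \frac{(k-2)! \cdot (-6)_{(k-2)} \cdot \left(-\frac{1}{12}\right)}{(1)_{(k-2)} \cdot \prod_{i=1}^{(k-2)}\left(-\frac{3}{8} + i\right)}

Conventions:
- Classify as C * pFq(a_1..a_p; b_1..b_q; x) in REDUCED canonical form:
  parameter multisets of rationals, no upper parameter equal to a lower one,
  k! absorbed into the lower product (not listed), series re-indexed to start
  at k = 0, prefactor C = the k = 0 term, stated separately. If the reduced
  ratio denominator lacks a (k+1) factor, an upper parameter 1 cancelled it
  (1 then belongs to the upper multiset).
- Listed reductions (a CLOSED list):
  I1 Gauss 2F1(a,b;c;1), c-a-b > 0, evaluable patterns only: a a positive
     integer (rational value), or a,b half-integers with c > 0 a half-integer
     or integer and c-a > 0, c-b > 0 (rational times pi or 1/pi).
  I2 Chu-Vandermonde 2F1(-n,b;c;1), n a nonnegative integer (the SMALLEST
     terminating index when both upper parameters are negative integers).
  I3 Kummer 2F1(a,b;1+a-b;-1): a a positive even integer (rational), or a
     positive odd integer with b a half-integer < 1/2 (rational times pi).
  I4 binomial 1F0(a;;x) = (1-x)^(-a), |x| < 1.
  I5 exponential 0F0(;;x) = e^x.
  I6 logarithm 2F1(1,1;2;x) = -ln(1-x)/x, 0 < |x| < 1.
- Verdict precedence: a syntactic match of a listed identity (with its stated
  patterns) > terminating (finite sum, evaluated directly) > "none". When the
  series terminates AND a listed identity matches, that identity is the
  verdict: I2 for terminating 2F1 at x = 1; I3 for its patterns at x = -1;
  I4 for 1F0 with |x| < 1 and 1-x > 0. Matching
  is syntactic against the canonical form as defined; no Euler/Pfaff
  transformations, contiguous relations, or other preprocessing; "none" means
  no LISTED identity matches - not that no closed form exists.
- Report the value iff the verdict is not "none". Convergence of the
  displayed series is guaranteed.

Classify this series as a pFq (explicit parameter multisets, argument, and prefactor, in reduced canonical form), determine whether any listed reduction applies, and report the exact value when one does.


Reduced: x = 1, 2F1, upper = {-6, 1}, lower = {\frac{5}{8}}, C = -\frac{1}{12}. Verdict: the Chu-Vandermonde identity I2 matches (terminating 2F1 at x = 1 with n = 6, b = 1, c = \frac{5}{8}). Its exact value is \frac{1}{180}.

Key observation: t_0 = -\frac{1}{12} here, and the lower running product (C = -1/12, x = 1) is a rising factorial.
Adjacent-term ratio: r(k) = 1 * (k-6) (k+1) / [(k+\frac{5}{8}) (k+1)] - rational in k, leading ratio 1; with t_0 = -\frac{1}{12}, classification follows.
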